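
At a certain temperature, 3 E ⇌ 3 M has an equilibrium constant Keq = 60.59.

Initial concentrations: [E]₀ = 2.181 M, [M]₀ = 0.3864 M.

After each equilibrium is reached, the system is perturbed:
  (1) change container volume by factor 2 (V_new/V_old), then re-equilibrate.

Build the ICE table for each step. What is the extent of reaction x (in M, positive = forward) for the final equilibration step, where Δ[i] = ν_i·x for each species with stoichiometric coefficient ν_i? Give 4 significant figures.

x = 0 M

Q₀ = 0.005561 vs Keq = 60.59 ⇒ Q<K, forward
Step 1:
                  E         M
  I           2.181    0.3864
  C           -1.66      1.66
  E           0.521     2.046
  solve Keq expr → x = 0.5533; check Q = 60.59
Then change container volume by factor 2 (V_new/V_old).
Step 2:
                  E         M
  I          0.2605     1.023
  C               0         0
  E          0.2605     1.023
  solve Keq expr → x = 0; check Q = 60.59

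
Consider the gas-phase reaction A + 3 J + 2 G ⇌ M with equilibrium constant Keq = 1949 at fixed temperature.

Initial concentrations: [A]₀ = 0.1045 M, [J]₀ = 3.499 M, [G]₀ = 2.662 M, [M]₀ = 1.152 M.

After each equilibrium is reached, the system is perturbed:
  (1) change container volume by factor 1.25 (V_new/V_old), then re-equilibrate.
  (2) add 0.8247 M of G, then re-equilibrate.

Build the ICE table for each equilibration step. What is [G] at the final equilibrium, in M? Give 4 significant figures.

Q₀ = 0.03632 vs Keq = 1949 ⇒ Q<K, forward
Step 1:
                  A         J         G         M
  init       0.1045     3.499     2.662     1.152
  Δ         -0.1045   -0.3135    -0.209    0.1045
  eq      3.3145e-06     3.186     2.453     1.256
  solve Keq expr → x = 0.1045; check Q = 1949
Then change container volume by factor 1.25 (V_new/V_old).
Step 2:
                  A         J         G         M
  init    2.6516e-06     2.548     1.962     1.005
  Δ       5.4401e-06 1.6320e-05 1.0880e-05 -5.4401e-06
  eq      8.0917e-06     2.548     1.962     1.005
  solve Keq expr → x = -5.4401e-06; check Q = 1949
Then add 0.8247 M of G.
Step 3:
                  A         J         G         M
  init    8.0917e-06     2.548     2.787     1.005
  Δ       -4.0801e-06 -1.2240e-05 -8.1601e-06 4.0801e-06
  eq      4.0116e-06     2.548     2.787     1.005
  solve Keq expr → x = 4.0801e-06; check Q = 1949

[G]_eq = 2.787 M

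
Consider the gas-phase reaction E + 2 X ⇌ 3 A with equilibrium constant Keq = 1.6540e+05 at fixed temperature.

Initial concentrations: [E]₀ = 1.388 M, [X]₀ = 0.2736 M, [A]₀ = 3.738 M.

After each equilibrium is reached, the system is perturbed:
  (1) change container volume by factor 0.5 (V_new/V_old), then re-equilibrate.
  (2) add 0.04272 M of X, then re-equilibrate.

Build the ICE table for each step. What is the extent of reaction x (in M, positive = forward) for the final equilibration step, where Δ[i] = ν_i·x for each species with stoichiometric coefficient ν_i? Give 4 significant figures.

x = 0.02107 M

Q₀ = 502.7 vs Keq = 1.6540e+05 ⇒ Q<K, forward
Step 1:
                  E         X         A
  Initial     1.388    0.2736     3.738
  Change    -0.1276   -0.2553    0.3829
  Equil        1.26   0.01832     4.121
  solve Keq expr → x = 0.1276; check Q = 1.6540e+05
Then change container volume by factor 0.5 (V_new/V_old).
Step 2:
                  E         X         A
  Initial     2.521   0.03664     8.242
  Change          0         0         0
  Equil       2.521   0.03664     8.242
  solve Keq expr → x = 0; check Q = 1.6540e+05
Then add 0.04272 M of X.
Step 3:
                  E         X         A
  Initial     2.521   0.07936     8.242
  Change   -0.02107  -0.04214   0.06321
  Equil         2.5   0.03722     8.305
  solve Keq expr → x = 0.02107; check Q = 1.6540e+05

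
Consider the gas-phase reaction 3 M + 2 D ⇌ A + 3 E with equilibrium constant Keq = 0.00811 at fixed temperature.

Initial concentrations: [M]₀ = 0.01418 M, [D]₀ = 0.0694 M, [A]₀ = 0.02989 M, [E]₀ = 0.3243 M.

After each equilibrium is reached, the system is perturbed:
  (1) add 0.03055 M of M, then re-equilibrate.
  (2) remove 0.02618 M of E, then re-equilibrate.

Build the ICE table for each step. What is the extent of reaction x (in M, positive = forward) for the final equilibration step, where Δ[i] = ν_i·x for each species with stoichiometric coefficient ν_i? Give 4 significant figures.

Q₀ = 7.4237e+04 vs Keq = 0.00811 ⇒ Q>K, reverse
Step 1:
                    M           D           A           E
  I           0.01418      0.0694     0.02989      0.3243
  C           0.08963     0.05976    -0.02988    -0.08963
  E            0.1038      0.1292  1.1714e-05      0.2347
  solve Keq expr → x = -0.02988; check Q = 0.00811
Then add 0.03055 M of M.
Step 2:
                    M           D           A           E
  I            0.1344      0.1292  1.1714e-05      0.2347
  C       -4.0906e-05 -2.7271e-05  1.3635e-05  4.0906e-05
  E            0.1343      0.1291  2.5349e-05      0.2347
  solve Keq expr → x = 1.3635e-05; check Q = 0.00811
Then remove 0.02618 M of E.
Step 3:
                    M           D           A           E
  I            0.1343      0.1291  2.5349e-05      0.2085
  C       -3.2225e-05 -2.1483e-05  1.0742e-05  3.2225e-05
  E            0.1343      0.1291  3.6090e-05      0.2086
  solve Keq expr → x = 1.0742e-05; check Q = 0.00811

x = 1.0742e-05 M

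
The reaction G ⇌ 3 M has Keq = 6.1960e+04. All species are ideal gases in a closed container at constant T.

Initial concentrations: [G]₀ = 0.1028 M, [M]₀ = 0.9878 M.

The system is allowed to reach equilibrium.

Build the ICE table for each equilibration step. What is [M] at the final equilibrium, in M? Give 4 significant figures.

[M]_eq = 1.296 M

Q₀ = 9.376 vs Keq = 6.1960e+04 ⇒ Q<K, forward
Step 1:
                  G         M
  Initial    0.1028    0.9878
  Change    -0.1028    0.3083
  Equil   3.5140e-05     1.296
  solve Keq expr → x = 0.1028; check Q = 6.1960e+04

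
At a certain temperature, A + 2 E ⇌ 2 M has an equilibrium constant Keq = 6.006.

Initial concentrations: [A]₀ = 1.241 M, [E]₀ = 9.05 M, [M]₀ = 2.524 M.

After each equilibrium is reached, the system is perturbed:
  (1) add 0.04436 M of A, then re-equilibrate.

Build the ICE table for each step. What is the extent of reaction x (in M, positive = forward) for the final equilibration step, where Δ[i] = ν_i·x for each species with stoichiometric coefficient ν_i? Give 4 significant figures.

Q₀ = 0.06268 vs Keq = 6.006 ⇒ Q<K, forward
Step 1:
                    A           E           M
  init          1.241        9.05       2.524
  Δ            -1.155      -2.311       2.311
  eq          0.08568       6.739       4.835
  solve Keq expr → x = 1.155; check Q = 6.006
Then add 0.04436 M of A.
Step 2:
                    A           E           M
  init           0.13       6.739       4.835
  Δ          -0.03943    -0.07887     0.07887
  eq          0.09061       6.661       4.913
  solve Keq expr → x = 0.03943; check Q = 6.006

x = 0.03943 M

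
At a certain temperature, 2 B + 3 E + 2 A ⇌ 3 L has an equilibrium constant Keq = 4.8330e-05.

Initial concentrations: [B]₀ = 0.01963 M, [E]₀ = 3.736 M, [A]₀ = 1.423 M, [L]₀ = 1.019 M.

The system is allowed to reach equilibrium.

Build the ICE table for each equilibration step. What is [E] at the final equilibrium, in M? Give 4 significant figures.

Q₀ = 26 vs Keq = 4.8330e-05 ⇒ Q>K, reverse
Step 1:
                  B         E         A         L
  Initial   0.01963     3.736     1.423     1.019
  Change     0.5579    0.8368    0.5579   -0.8368
  Equil      0.5775     4.573     1.981    0.1822
  solve Keq expr → x = -0.2789; check Q = 4.8330e-05

[E]_eq = 4.573 M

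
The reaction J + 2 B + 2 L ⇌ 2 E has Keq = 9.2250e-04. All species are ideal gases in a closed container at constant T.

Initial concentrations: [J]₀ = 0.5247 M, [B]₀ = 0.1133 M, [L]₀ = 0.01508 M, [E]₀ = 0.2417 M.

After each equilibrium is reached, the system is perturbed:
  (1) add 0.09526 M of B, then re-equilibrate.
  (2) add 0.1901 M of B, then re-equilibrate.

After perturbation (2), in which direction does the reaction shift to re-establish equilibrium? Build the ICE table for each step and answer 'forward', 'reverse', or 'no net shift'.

Direction: forward

Q₀ = 3.8140e+04 vs Keq = 9.2250e-04 ⇒ Q>K, reverse
Step 1:
                  J         B         L         E
  init       0.5247    0.1133   0.01508    0.2417
  Δ          0.1198    0.2395    0.2395   -0.2395
  eq         0.6445    0.3528    0.2546   0.00219
  solve Keq expr → x = -0.1198; check Q = 9.2250e-04
Then add 0.09526 M of B.
Step 2:
                  J         B         L         E
  init       0.6445    0.4481    0.2546   0.00219
  Δ       -2.9038e-04 -5.8077e-04 -5.8077e-04 5.8077e-04
  eq         0.6442    0.4475     0.254  0.002771
  solve Keq expr → x = 2.9038e-04; check Q = 9.2250e-04
Then add 0.1901 M of B.
Step 3:
                  J         B         L         E
  init       0.6442    0.6376     0.254  0.002771
  Δ       -5.7519e-04  -0.00115  -0.00115   0.00115
  eq         0.6436    0.6364    0.2529  0.003921
  solve Keq expr → x = 5.7519e-04; check Q = 9.2250e-04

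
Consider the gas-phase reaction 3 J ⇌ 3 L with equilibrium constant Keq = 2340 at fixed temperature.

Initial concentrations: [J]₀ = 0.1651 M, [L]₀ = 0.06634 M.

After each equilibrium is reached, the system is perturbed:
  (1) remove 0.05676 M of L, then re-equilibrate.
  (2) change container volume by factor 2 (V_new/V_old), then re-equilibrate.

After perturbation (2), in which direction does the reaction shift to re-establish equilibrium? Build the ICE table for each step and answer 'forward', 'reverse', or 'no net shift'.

Q₀ = 0.06488 vs Keq = 2340 ⇒ Q<K, forward
Step 1:
                  J         L
  I          0.1651   0.06634
  C         -0.1489    0.1489
  E         0.01621    0.2152
  solve Keq expr → x = 0.04963; check Q = 2340
Then remove 0.05676 M of L.
Step 2:
                  J         L
  I         0.01621    0.1585
  C       -0.003976  0.003976
  E         0.01224    0.1624
  solve Keq expr → x = 0.001325; check Q = 2340
Then change container volume by factor 2 (V_new/V_old).
Step 3:
                  J         L
  I        0.006118   0.08122
  C               0         0
  E        0.006118   0.08122
  solve Keq expr → x = 0; check Q = 2340

Direction: no net shift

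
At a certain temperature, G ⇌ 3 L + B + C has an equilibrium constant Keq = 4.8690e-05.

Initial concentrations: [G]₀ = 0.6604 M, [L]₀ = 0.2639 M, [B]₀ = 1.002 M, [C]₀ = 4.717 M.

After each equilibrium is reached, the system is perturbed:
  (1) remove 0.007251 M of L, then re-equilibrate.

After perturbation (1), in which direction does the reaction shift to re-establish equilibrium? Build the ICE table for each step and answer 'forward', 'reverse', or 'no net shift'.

Direction: forward

Q₀ = 0.1315 vs Keq = 4.8690e-05 ⇒ Q>K, reverse
Step 1:
                   G          L          B          C
  init        0.6604     0.2639      1.002      4.717
  Δ          0.08118    -0.2435   -0.08118   -0.08118
  eq          0.7416    0.02037     0.9208      4.636
  solve Keq expr → x = -0.08118; check Q = 4.8690e-05
Then remove 0.007251 M of L.
Step 2:
                   G          L          B          C
  init        0.7416    0.01312     0.9208      4.636
  Δ        -0.002403   0.007208   0.002403   0.002403
  eq          0.7392    0.02033     0.9232      4.638
  solve Keq expr → x = 0.002403; check Q = 4.8690e-05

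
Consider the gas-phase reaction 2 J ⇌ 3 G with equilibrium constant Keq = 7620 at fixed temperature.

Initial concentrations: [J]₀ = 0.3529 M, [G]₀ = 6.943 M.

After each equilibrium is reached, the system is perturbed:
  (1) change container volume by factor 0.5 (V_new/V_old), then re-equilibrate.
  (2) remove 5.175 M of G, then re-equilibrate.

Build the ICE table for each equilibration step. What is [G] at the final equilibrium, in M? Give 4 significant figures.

Q₀ = 2687 vs Keq = 7620 ⇒ Q<K, forward
Step 1:
                  J         G
  init       0.3529     6.943
  Δ         -0.1341    0.2012
  eq         0.2188     7.144
  solve Keq expr → x = 0.06707; check Q = 7620
Then change container volume by factor 0.5 (V_new/V_old).
Step 2:
                  J         G
  init       0.4375     14.29
  Δ          0.1652   -0.2478
  eq         0.6027     14.04
  solve Keq expr → x = -0.0826; check Q = 7620
Then remove 5.175 M of G.
Step 3:
                  J         G
  init       0.6027     8.866
  Δ         -0.2787     0.418
  eq          0.324     9.284
  solve Keq expr → x = 0.1393; check Q = 7620

[G]_eq = 9.284 M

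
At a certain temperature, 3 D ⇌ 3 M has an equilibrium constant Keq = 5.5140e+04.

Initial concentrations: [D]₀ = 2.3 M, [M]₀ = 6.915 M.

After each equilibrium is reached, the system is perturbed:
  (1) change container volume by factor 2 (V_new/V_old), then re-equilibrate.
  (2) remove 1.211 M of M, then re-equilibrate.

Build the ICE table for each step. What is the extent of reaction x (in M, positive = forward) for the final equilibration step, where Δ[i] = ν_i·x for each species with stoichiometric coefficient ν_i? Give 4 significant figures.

Q₀ = 27.18 vs Keq = 5.5140e+04 ⇒ Q<K, forward
Step 1:
                   D          M
  I              2.3      6.915
  C           -2.064      2.064
  E           0.2359      8.979
  solve Keq expr → x = 0.688; check Q = 5.5140e+04
Then change container volume by factor 2 (V_new/V_old).
Step 2:
                   D          M
  I            0.118       4.49
  C                0          0
  E            0.118       4.49
  solve Keq expr → x = 0; check Q = 5.5140e+04
Then remove 1.211 M of M.
Step 3:
                   D          M
  I            0.118      3.279
  C           -0.031      0.031
  E          0.08695       3.31
  solve Keq expr → x = 0.01033; check Q = 5.5140e+04

x = 0.01033 M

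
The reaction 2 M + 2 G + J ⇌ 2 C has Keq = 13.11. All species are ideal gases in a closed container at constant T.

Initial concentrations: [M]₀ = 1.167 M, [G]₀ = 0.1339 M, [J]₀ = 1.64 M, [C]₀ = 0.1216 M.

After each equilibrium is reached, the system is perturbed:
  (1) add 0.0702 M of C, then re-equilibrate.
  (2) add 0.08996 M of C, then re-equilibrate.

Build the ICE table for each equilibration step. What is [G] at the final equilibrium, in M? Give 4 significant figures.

[G]_eq = 0.06862 M

Q₀ = 0.3692 vs Keq = 13.11 ⇒ Q<K, forward
Step 1:
                  M         G         J         C
  Initial     1.167    0.1339      1.64    0.1216
  Change   -0.09075  -0.09075  -0.04537   0.09075
  Equil       1.076   0.04315     1.595    0.2123
  solve Keq expr → x = 0.04537; check Q = 13.11
Then add 0.0702 M of C.
Step 2:
                  M         G         J         C
  Initial     1.076   0.04315     1.595    0.2825
  Change     0.0113    0.0113   0.00565   -0.0113
  Equil       1.088   0.05445       1.6    0.2712
  solve Keq expr → x = -0.00565; check Q = 13.11
Then add 0.08996 M of C.
Step 3:
                  M         G         J         C
  Initial     1.088   0.05445       1.6    0.3612
  Change    0.01417   0.01417  0.007084  -0.01417
  Equil       1.102   0.06862     1.607     0.347
  solve Keq expr → x = -0.007084; check Q = 13.11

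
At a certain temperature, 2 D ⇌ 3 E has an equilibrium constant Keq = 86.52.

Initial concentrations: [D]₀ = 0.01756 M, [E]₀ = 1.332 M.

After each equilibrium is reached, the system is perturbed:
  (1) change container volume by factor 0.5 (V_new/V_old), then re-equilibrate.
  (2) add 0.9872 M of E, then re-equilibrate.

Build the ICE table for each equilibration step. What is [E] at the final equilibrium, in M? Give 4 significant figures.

[E]_eq = 2.905 M

Q₀ = 7664 vs Keq = 86.52 ⇒ Q>K, reverse
Step 1:
                   D          E
  Initial    0.01756      1.332
  Change      0.1163    -0.1745
  Equil       0.1339      1.158
  solve Keq expr → x = -0.05816; check Q = 86.52
Then change container volume by factor 0.5 (V_new/V_old).
Step 2:
                   D          E
  Initial     0.2678      2.315
  Change     0.08137     -0.122
  Equil       0.3491      2.193
  solve Keq expr → x = -0.04068; check Q = 86.52
Then add 0.9872 M of E.
Step 3:
                   D          E
  Initial     0.3491       3.18
  Change      0.1833    -0.2749
  Equil       0.5324      2.905
  solve Keq expr → x = -0.09163; check Q = 86.52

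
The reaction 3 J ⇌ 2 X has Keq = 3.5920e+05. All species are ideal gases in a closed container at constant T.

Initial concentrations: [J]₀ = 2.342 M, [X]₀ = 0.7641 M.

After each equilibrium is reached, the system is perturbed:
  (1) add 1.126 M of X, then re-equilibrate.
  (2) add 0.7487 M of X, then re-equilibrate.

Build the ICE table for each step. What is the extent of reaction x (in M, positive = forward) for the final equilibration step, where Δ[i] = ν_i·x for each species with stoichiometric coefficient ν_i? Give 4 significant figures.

Q₀ = 0.04545 vs Keq = 3.5920e+05 ⇒ Q<K, forward
Step 1:
                   J          X
  init         2.342     0.7641
  Δ           -2.317      1.545
  eq         0.02458      2.309
  solve Keq expr → x = 0.7725; check Q = 3.5920e+05
Then add 1.126 M of X.
Step 2:
                   J          X
  init       0.02458      3.435
  Δ          0.00742  -0.004947
  eq           0.032       3.43
  solve Keq expr → x = -0.002473; check Q = 3.5920e+05
Then add 0.7487 M of X.
Step 3:
                   J          X
  init         0.032      4.179
  Δ         0.004484  -0.002989
  eq         0.03648      4.176
  solve Keq expr → x = -0.001495; check Q = 3.5920e+05

x = -0.001495 M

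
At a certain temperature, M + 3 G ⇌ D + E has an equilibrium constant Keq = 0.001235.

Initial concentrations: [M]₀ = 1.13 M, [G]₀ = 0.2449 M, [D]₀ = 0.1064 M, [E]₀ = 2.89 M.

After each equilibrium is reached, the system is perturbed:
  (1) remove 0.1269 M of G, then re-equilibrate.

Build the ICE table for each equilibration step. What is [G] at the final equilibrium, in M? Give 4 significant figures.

Q₀ = 18.53 vs Keq = 0.001235 ⇒ Q>K, reverse
Step 1:
                   M          G          D          E
  Initial       1.13     0.2449     0.1064       2.89
  Change      0.1063     0.3189    -0.1063    -0.1063
  Equil        1.236     0.5638 9.8301e-05      2.784
  solve Keq expr → x = -0.1063; check Q = 0.001235
Then remove 0.1269 M of G.
Step 2:
                   M          G          D          E
  Initial      1.236     0.4369 9.8301e-05      2.784
  Change  5.2505e-05 1.5751e-04 -5.2505e-05 -5.2505e-05
  Equil        1.236     0.4371 4.5796e-05      2.784
  solve Keq expr → x = -5.2505e-05; check Q = 0.001235

[G]_eq = 0.4371 M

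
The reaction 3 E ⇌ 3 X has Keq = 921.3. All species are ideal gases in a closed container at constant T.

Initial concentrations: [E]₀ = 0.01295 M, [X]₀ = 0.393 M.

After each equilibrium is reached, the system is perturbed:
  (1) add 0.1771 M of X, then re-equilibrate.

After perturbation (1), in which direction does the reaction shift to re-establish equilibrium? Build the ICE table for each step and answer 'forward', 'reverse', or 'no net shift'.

Direction: reverse

Q₀ = 2.7949e+04 vs Keq = 921.3 ⇒ Q>K, reverse
Step 1:
                   E          X
  I          0.01295      0.393
  C          0.02488   -0.02488
  E          0.03783     0.3681
  solve Keq expr → x = -0.008294; check Q = 921.3
Then add 0.1771 M of X.
Step 2:
                   E          X
  I          0.03783     0.5452
  C           0.0165    -0.0165
  E          0.05434     0.5287
  solve Keq expr → x = -0.005501; check Q = 921.3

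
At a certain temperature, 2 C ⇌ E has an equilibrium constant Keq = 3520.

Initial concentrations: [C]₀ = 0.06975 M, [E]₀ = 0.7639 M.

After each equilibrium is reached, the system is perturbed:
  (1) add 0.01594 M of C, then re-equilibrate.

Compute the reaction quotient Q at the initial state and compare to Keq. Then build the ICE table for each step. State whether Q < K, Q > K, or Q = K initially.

Q₀ = 157; Q < K (proceeds forward)

Q₀ = 157 vs Keq = 3520 ⇒ Q<K, forward
Step 1:
                  C         E
  I         0.06975    0.7639
  C        -0.05476   0.02738
  E         0.01499    0.7913
  solve Keq expr → x = 0.02738; check Q = 3520
Then add 0.01594 M of C.
Step 2:
                  C         E
  I         0.03093    0.7913
  C        -0.01587  0.007933
  E         0.01507    0.7992
  solve Keq expr → x = 0.007933; check Q = 3520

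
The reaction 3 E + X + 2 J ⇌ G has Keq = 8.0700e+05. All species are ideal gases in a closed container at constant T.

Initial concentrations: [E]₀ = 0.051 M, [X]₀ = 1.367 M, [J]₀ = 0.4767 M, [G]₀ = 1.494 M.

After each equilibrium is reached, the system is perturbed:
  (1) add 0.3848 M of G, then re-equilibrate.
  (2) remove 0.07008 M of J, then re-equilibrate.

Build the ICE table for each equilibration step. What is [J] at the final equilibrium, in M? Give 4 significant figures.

Q₀ = 3.6256e+04 vs Keq = 8.0700e+05 ⇒ Q<K, forward
Step 1:
                   E          X          J          G
  Initial      0.051      1.367     0.4767      1.494
  Change    -0.03221   -0.01074   -0.02147    0.01074
  Equil      0.01879      1.356     0.4552      1.505
  solve Keq expr → x = 0.01074; check Q = 8.0700e+05
Then add 0.3848 M of G.
Step 2:
                   E          X          J          G
  Initial    0.01879      1.356     0.4552       1.89
  Change    0.001449 4.8301e-04 9.6602e-04 -4.8301e-04
  Equil      0.02024      1.357     0.4562      1.889
  solve Keq expr → x = -4.8301e-04; check Q = 8.0700e+05
Then remove 0.07008 M of J.
Step 3:
                   E          X          J          G
  Initial    0.02024      1.357     0.3861      1.889
  Change    0.002313 7.7097e-04   0.001542 -7.7097e-04
  Equil      0.02255      1.358     0.3877      1.888
  solve Keq expr → x = -7.7097e-04; check Q = 8.0700e+05

[J]_eq = 0.3877 M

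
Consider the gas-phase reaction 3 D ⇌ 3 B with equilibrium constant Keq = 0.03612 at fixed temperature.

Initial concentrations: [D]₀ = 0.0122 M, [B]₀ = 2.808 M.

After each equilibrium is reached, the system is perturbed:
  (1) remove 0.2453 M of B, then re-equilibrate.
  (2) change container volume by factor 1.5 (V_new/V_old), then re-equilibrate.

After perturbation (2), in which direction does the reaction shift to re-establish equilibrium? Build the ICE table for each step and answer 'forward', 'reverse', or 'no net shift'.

Q₀ = 1.2193e+07 vs Keq = 0.03612 ⇒ Q>K, reverse
Step 1:
                  D         B
  I          0.0122     2.808
  C           2.107    -2.107
  E            2.12    0.7006
  solve Keq expr → x = -0.7025; check Q = 0.03612
Then remove 0.2453 M of B.
Step 2:
                  D         B
  I            2.12    0.4553
  C         -0.1844    0.1844
  E           1.935    0.6397
  solve Keq expr → x = 0.06145; check Q = 0.03612
Then change container volume by factor 1.5 (V_new/V_old).
Step 3:
                  D         B
  I            1.29    0.4265
  C               0         0
  E            1.29    0.4265
  solve Keq expr → x = 0; check Q = 0.03612

Direction: no net shift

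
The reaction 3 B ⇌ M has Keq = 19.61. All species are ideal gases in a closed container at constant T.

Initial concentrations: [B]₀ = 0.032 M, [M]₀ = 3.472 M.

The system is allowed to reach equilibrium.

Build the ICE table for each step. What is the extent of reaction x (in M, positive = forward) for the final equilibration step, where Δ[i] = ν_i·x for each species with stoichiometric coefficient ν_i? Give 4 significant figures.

Q₀ = 1.0596e+05 vs Keq = 19.61 ⇒ Q>K, reverse
Step 1:
                   B          M
  Initial      0.032      3.472
  Change        0.52    -0.1733
  Equil        0.552      3.299
  solve Keq expr → x = -0.1733; check Q = 19.61

x = -0.1733 M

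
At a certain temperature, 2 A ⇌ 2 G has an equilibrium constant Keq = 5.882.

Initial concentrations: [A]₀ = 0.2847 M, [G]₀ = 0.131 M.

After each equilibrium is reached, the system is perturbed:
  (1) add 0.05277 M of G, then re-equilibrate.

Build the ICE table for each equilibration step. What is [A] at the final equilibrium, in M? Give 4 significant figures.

Q₀ = 0.2117 vs Keq = 5.882 ⇒ Q<K, forward
Step 1:
                    A           G
  I            0.2847       0.131
  C           -0.1633      0.1633
  E            0.1214      0.2943
  solve Keq expr → x = 0.08167; check Q = 5.882
Then add 0.05277 M of G.
Step 2:
                    A           G
  I            0.1214      0.3471
  C           0.01541    -0.01541
  E            0.1368      0.3317
  solve Keq expr → x = -0.007703; check Q = 5.882

[A]_eq = 0.1368 M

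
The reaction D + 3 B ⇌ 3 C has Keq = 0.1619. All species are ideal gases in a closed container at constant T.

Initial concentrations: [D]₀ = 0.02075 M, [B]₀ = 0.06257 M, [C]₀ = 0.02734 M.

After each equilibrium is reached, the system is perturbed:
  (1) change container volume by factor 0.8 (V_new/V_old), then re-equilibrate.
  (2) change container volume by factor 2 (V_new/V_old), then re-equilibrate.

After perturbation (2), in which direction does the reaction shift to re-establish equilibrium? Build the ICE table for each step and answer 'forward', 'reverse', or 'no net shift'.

Direction: reverse

Q₀ = 4.02 vs Keq = 0.1619 ⇒ Q>K, reverse
Step 1:
                    D           B           C
  init        0.02075     0.06257     0.02734
  Δ           0.00496     0.01488    -0.01488
  eq          0.02571     0.07745     0.01246
  solve Keq expr → x = -0.00496; check Q = 0.1619
Then change container volume by factor 0.8 (V_new/V_old).
Step 2:
                    D           B           C
  init        0.03214     0.09681     0.01557
  Δ       -3.2566e-04 -9.7698e-04  9.7698e-04
  eq          0.03181     0.09584     0.01655
  solve Keq expr → x = 3.2566e-04; check Q = 0.1619
Then change container volume by factor 2 (V_new/V_old).
Step 3:
                    D           B           C
  init        0.01591     0.04792    0.008275
  Δ        4.8068e-04    0.001442   -0.001442
  eq          0.01639     0.04936    0.006833
  solve Keq expr → x = -4.8068e-04; check Q = 0.1619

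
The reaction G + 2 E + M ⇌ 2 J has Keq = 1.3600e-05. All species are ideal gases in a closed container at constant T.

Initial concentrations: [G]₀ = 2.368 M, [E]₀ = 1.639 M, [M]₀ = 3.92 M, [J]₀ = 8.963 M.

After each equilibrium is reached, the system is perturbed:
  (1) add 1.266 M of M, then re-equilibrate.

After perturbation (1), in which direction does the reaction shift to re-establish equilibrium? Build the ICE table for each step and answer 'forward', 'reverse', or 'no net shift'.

Direction: forward

Q₀ = 3.222 vs Keq = 1.3600e-05 ⇒ Q>K, reverse
Step 1:
                    G           E           M           J
  init          2.368       1.639        3.92       8.963
  Δ              4.34        8.68        4.34       -8.68
  eq            6.708       10.32        8.26      0.2833
  solve Keq expr → x = -4.34; check Q = 1.3600e-05
Then add 1.266 M of M.
Step 2:
                    G           E           M           J
  init          6.708       10.32       9.526      0.2833
  Δ          -0.00998    -0.01996    -0.00998     0.01996
  eq            6.698        10.3       9.516      0.3032
  solve Keq expr → x = 0.00998; check Q = 1.3600e-05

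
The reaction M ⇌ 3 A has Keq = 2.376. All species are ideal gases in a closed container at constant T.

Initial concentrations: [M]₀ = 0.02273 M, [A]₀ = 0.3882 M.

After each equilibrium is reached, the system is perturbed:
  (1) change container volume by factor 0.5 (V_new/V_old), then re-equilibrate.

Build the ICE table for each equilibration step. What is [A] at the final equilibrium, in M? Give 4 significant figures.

[A]_eq = 0.6167 M

Q₀ = 2.574 vs Keq = 2.376 ⇒ Q>K, reverse
Step 1:
                    M           A
  I           0.02273      0.3882
  C          0.001208   -0.003625
  E           0.02394      0.3846
  solve Keq expr → x = -0.001208; check Q = 2.376
Then change container volume by factor 0.5 (V_new/V_old).
Step 2:
                    M           A
  I           0.04788      0.7691
  C           0.05082     -0.1525
  E            0.0987      0.6167
  solve Keq expr → x = -0.05082; check Q = 2.376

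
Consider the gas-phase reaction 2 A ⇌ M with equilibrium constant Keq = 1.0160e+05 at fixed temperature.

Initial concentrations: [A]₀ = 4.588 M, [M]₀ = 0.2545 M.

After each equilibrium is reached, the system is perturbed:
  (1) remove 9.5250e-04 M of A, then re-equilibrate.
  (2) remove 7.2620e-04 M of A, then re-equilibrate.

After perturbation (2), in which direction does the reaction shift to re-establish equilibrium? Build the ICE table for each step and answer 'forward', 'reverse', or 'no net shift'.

Direction: reverse

Q₀ = 0.01209 vs Keq = 1.0160e+05 ⇒ Q<K, forward
Step 1:
                    A           M
  Initial       4.588      0.2545
  Change       -4.583       2.291
  Equil      0.005006       2.546
  solve Keq expr → x = 2.291; check Q = 1.0160e+05
Then remove 9.5250e-04 M of A.
Step 2:
                    A           M
  Initial    0.004053       2.546
  Change   9.5203e-04 -4.7602e-04
  Equil      0.005005       2.546
  solve Keq expr → x = -4.7602e-04; check Q = 1.0160e+05
Then remove 7.2620e-04 M of A.
Step 3:
                    A           M
  Initial    0.004279       2.546
  Change   7.2584e-04 -3.6292e-04
  Equil      0.005005       2.545
  solve Keq expr → x = -3.6292e-04; check Q = 1.0160e+05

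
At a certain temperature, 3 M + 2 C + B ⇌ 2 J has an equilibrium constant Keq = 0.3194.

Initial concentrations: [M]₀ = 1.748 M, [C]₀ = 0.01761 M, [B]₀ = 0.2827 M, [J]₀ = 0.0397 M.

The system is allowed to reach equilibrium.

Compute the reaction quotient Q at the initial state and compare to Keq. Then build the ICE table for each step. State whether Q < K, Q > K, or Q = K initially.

Q₀ = 3.366 vs Keq = 0.3194 ⇒ Q>K, reverse
Step 1:
                    M           C           B           J
  I             1.748     0.01761      0.2827      0.0397
  C           0.02361     0.01574    0.007871    -0.01574
  E             1.772     0.03335      0.2906     0.02396
  solve Keq expr → x = -0.007871; check Q = 0.3194

Q₀ = 3.366; Q > K (proceeds reverse)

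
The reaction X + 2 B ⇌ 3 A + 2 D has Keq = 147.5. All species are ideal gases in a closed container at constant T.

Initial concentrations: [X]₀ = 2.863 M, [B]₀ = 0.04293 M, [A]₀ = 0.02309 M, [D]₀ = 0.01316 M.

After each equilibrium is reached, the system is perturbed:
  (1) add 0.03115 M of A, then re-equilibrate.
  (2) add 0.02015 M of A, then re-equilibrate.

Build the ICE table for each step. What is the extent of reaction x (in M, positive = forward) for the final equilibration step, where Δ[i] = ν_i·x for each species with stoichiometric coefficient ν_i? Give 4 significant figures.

x = -1.4740e-05 M

Q₀ = 4.0405e-07 vs Keq = 147.5 ⇒ Q<K, forward
Step 1:
                   X          B          A          D
  I            2.863    0.04293    0.02309    0.01316
  C         -0.02143   -0.04286    0.06429    0.04286
  E            2.842 7.0676e-05    0.08738    0.05602
  solve Keq expr → x = 0.02143; check Q = 147.5
Then add 0.03115 M of A.
Step 2:
                   X          B          A          D
  I            2.842 7.0676e-05     0.1185    0.05602
  C       2.0408e-05 4.0816e-05 -6.1224e-05 -4.0816e-05
  E            2.842 1.1149e-04     0.1185    0.05598
  solve Keq expr → x = -2.0408e-05; check Q = 147.5
Then add 0.02015 M of A.
Step 3:
                   X          B          A          D
  I            2.842 1.1149e-04     0.1386    0.05598
  C       1.4740e-05 2.9480e-05 -4.4221e-05 -2.9480e-05
  E            2.842 1.4097e-04     0.1386    0.05595
  solve Keq expr → x = -1.4740e-05; check Q = 147.5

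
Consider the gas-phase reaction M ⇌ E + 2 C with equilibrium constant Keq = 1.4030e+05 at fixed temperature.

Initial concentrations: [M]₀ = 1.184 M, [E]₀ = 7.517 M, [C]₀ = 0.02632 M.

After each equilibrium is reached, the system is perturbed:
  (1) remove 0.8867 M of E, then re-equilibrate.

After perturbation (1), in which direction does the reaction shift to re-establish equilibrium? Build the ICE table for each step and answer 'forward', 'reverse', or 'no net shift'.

Q₀ = 0.004398 vs Keq = 1.4030e+05 ⇒ Q<K, forward
Step 1:
                  M         E         C
  init        1.184     7.517   0.02632
  Δ          -1.184     1.184     2.367
  eq      3.5530e-04     8.701     2.394
  solve Keq expr → x = 1.184; check Q = 1.4030e+05
Then remove 0.8867 M of E.
Step 2:
                  M         E         C
  init    3.5530e-04     7.814     2.394
  Δ       -3.6189e-05 3.6189e-05 7.2378e-05
  eq      3.1912e-04     7.814     2.394
  solve Keq expr → x = 3.6189e-05; check Q = 1.4030e+05

Direction: forward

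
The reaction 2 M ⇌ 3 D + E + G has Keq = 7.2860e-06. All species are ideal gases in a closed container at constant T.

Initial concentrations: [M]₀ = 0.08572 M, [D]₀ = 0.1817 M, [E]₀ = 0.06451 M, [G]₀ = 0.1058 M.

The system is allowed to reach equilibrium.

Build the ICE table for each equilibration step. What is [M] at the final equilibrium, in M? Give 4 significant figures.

[M]_eq = 0.1711 M

Q₀ = 0.005572 vs Keq = 7.2860e-06 ⇒ Q>K, reverse
Step 1:
                   M          D          E          G
  init       0.08572     0.1817    0.06451     0.1058
  Δ          0.08535     -0.128   -0.04267   -0.04267
  eq          0.1711    0.05368    0.02184    0.06313
  solve Keq expr → x = -0.04267; check Q = 7.2860e-06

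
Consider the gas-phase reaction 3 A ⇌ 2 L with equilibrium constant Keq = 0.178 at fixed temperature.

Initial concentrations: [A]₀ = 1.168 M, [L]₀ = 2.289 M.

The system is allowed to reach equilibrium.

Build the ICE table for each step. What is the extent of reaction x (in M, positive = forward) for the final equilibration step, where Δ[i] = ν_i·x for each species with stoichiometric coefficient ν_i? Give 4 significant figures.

Q₀ = 3.288 vs Keq = 0.178 ⇒ Q>K, reverse
Step 1:
                   A          L
  Initial      1.168      2.289
  Change        1.17    -0.7803
  Equil        2.338      1.509
  solve Keq expr → x = -0.3902; check Q = 0.178

x = -0.3902 M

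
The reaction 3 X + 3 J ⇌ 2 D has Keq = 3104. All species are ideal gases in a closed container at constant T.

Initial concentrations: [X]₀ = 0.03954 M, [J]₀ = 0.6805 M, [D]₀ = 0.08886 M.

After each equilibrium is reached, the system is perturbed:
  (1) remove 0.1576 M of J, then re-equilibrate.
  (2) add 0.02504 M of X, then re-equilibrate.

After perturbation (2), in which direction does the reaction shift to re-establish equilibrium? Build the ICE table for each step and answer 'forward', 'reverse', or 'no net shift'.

Direction: forward

Q₀ = 405.3 vs Keq = 3104 ⇒ Q<K, forward
Step 1:
                  X         J         D
  init      0.03954    0.6805   0.08886
  Δ        -0.01722  -0.01722   0.01148
  eq        0.02232    0.6633    0.1003
  solve Keq expr → x = 0.005741; check Q = 3104
Then remove 0.1576 M of J.
Step 2:
                  X         J         D
  init      0.02232    0.5057    0.1003
  Δ        0.005864  0.005864 -0.003909
  eq        0.02818    0.5115   0.09643
  solve Keq expr → x = -0.001955; check Q = 3104
Then add 0.02504 M of X.
Step 3:
                  X         J         D
  init      0.05322    0.5115   0.09643
  Δ        -0.02105  -0.02105   0.01403
  eq        0.03218    0.4905    0.1105
  solve Keq expr → x = 0.007015; check Q = 3104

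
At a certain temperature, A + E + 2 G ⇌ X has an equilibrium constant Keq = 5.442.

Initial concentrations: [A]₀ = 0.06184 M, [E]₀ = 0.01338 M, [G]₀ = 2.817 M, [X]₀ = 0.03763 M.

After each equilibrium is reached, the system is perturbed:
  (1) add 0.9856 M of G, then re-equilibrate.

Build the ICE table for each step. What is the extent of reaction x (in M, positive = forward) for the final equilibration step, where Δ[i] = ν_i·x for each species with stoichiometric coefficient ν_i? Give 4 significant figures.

Q₀ = 5.731 vs Keq = 5.442 ⇒ Q>K, reverse
Step 1:
                  A         E         G         X
  I         0.06184   0.01338     2.817   0.03763
  C       4.3933e-04 4.3933e-04 8.7866e-04 -4.3933e-04
  E         0.06228   0.01382     2.818   0.03719
  solve Keq expr → x = -4.3933e-04; check Q = 5.442
Then add 0.9856 M of G.
Step 2:
                  A         E         G         X
  I         0.06228   0.01382     3.803   0.03719
  C       -0.004579 -0.004579 -0.009159  0.004579
  E          0.0577   0.00924     3.794   0.04177
  solve Keq expr → x = 0.004579; check Q = 5.442

x = 0.004579 M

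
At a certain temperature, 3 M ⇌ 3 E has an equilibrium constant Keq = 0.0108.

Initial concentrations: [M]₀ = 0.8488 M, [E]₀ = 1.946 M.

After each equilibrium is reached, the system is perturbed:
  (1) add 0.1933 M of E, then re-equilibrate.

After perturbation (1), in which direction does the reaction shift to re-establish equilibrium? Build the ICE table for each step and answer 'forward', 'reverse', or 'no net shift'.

Q₀ = 12.05 vs Keq = 0.0108 ⇒ Q>K, reverse
Step 1:
                    M           E
  Initial      0.8488       1.946
  Change         1.44       -1.44
  Equil         2.289      0.5059
  solve Keq expr → x = -0.48; check Q = 0.0108
Then add 0.1933 M of E.
Step 2:
                    M           E
  Initial       2.289      0.6992
  Change       0.1583     -0.1583
  Equil         2.447      0.5409
  solve Keq expr → x = -0.05277; check Q = 0.0108

Direction: reverse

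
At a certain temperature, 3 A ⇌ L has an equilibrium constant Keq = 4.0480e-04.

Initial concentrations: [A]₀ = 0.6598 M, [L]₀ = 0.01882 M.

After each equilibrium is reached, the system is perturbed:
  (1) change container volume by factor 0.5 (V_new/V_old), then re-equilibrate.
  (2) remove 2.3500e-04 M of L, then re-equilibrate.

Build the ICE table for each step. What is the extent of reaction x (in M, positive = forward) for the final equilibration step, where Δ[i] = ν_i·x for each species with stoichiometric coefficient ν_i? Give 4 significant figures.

Q₀ = 0.06552 vs Keq = 4.0480e-04 ⇒ Q>K, reverse
Step 1:
                   A          L
  Initial     0.6598    0.01882
  Change     0.05601   -0.01867
  Equil       0.7158 1.4847e-04
  solve Keq expr → x = -0.01867; check Q = 4.0480e-04
Then change container volume by factor 0.5 (V_new/V_old).
Step 2:
                   A          L
  Initial      1.432 2.9694e-04
  Change   -0.002653 8.8424e-04
  Equil        1.429   0.001181
  solve Keq expr → x = 8.8424e-04; check Q = 4.0480e-04
Then remove 2.3500e-04 M of L.
Step 3:
                   A          L
  Initial      1.429 9.4618e-04
  Change  -6.9980e-04 2.3327e-04
  Equil        1.428   0.001179
  solve Keq expr → x = 2.3327e-04; check Q = 4.0480e-04

x = 2.3327e-04 M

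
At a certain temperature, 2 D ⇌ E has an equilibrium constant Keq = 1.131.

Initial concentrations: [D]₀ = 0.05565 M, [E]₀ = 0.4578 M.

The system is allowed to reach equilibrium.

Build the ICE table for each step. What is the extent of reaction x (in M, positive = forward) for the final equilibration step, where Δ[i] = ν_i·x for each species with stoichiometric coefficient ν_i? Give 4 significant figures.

x = -0.2074 M

Q₀ = 147.8 vs Keq = 1.131 ⇒ Q>K, reverse
Step 1:
                    D           E
  Initial     0.05565      0.4578
  Change       0.4149     -0.2074
  Equil        0.4705      0.2504
  solve Keq expr → x = -0.2074; check Q = 1.131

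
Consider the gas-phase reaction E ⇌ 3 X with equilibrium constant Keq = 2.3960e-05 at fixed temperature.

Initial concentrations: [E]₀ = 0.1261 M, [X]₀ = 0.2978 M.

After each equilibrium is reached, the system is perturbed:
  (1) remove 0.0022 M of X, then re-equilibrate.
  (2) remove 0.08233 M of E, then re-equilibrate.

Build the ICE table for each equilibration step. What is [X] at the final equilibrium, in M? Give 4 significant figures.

[X]_eq = 0.01487 M

Q₀ = 0.2094 vs Keq = 2.3960e-05 ⇒ Q>K, reverse
Step 1:
                   E          X
  I           0.1261     0.2978
  C          0.09347    -0.2804
  E           0.2196    0.01739
  solve Keq expr → x = -0.09347; check Q = 2.3960e-05
Then remove 0.0022 M of X.
Step 2:
                   E          X
  I           0.2196    0.01519
  C       -7.2693e-04   0.002181
  E           0.2188    0.01737
  solve Keq expr → x = 7.2693e-04; check Q = 2.3960e-05
Then remove 0.08233 M of E.
Step 3:
                   E          X
  I           0.1365    0.01737
  C       8.3291e-04  -0.002499
  E           0.1373    0.01487
  solve Keq expr → x = -8.3291e-04; check Q = 2.3960e-05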